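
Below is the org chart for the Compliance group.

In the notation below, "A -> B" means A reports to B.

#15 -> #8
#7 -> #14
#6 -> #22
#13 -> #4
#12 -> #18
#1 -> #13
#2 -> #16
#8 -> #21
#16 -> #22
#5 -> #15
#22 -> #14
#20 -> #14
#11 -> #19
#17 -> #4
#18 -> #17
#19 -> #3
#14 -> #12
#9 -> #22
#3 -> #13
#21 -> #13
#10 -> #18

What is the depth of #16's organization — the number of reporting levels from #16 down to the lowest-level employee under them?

The longest chain under #16 runs #16 → #2, which is 1 level below #16.

1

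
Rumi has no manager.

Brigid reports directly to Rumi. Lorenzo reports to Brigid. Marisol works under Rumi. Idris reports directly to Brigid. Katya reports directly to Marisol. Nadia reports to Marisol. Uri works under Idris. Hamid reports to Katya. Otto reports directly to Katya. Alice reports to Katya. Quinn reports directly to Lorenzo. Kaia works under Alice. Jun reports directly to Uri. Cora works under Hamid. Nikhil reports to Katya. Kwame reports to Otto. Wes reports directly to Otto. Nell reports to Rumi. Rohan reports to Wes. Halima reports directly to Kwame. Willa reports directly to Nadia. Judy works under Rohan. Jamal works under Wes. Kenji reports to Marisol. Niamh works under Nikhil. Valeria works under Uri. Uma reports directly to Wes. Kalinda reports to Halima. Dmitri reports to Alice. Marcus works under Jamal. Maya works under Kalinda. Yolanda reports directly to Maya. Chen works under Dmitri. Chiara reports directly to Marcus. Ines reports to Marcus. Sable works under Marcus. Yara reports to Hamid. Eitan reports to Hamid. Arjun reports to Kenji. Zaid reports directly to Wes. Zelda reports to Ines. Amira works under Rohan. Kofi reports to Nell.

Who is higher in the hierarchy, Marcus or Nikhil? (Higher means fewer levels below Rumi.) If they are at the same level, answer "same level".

Marcus is 6 levels below Rumi; Nikhil is 3. Nikhil is higher.

Nikhil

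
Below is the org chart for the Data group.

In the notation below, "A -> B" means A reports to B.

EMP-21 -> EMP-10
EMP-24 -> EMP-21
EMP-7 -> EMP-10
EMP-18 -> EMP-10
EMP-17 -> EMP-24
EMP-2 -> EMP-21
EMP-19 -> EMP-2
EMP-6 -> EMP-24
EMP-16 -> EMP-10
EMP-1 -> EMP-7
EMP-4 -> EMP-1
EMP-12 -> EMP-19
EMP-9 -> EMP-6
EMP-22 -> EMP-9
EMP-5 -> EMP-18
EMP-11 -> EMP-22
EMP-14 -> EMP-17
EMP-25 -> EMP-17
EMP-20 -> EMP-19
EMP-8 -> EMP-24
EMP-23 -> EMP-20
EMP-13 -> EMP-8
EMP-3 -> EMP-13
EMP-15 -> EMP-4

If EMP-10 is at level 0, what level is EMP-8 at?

3

Chain from EMP-8 up to EMP-10: EMP-8 → EMP-24 → EMP-21 → EMP-10. That is 3 steps up, so EMP-8 is 3 levels below EMP-10.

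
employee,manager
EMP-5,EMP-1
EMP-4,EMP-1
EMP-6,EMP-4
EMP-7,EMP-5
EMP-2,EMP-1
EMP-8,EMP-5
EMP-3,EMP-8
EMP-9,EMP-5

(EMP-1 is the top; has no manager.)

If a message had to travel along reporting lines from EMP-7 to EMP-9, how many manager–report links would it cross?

EMP-7 is 1 level below EMP-5, and EMP-9 is 1 level below EMP-5 (their lowest common manager). The shortest path runs up from EMP-7 to EMP-5 and back down to EMP-9: 1 + 1 = 2 links.

2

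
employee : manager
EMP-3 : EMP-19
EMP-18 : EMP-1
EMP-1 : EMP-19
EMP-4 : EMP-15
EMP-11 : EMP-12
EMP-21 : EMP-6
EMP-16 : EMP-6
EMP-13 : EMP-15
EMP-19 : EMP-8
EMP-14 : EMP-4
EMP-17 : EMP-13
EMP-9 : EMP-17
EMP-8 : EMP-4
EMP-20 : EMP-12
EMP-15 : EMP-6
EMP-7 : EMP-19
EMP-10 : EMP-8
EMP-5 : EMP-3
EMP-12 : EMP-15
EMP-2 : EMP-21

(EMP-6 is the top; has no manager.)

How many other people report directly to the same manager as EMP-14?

1

EMP-14 reports to EMP-4. EMP-4's other direct reports are EMP-8 — 1 peer.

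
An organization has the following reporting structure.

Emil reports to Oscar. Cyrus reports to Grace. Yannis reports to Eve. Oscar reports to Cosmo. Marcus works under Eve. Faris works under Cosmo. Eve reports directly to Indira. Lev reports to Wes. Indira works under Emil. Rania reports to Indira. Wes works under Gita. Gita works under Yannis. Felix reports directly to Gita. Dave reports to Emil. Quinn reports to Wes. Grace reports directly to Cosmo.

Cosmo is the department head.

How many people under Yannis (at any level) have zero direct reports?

3

The people in Yannis's organization with no one reporting to them are Felix, Lev, Quinn. That is 3.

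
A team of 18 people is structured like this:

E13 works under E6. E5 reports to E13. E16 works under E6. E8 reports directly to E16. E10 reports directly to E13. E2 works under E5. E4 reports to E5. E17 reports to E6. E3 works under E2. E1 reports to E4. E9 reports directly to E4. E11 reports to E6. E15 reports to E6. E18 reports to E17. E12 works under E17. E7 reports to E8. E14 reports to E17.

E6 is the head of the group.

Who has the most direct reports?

Direct-report counts: E6 has 5; E17 has 3; E16 has 1; E8 has 1; E13 has 2; E5 has 2; E4 has 2; E2 has 1. The largest is 5, held by E6.

E6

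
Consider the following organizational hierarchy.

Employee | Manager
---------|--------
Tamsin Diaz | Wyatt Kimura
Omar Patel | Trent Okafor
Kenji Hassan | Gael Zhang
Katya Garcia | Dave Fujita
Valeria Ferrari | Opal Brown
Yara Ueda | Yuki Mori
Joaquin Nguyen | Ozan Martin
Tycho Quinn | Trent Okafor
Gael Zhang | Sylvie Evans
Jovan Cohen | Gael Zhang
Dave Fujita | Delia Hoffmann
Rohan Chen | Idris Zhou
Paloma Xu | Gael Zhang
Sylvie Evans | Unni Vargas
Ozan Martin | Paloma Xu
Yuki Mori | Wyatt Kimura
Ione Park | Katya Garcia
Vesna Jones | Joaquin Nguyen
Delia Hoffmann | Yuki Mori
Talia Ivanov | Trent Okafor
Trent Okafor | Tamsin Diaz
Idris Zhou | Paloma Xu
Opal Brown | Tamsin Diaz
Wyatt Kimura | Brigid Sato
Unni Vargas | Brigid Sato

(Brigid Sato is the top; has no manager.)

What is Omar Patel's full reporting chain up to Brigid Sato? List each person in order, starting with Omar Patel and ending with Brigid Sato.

Omar Patel -> Trent Okafor -> Tamsin Diaz -> Wyatt Kimura -> Brigid Sato

Omar Patel reports to Trent Okafor. Trent Okafor reports to Tamsin Diaz. Tamsin Diaz reports to Wyatt Kimura. Wyatt Kimura reports to Brigid Sato. Brigid Sato is at the top.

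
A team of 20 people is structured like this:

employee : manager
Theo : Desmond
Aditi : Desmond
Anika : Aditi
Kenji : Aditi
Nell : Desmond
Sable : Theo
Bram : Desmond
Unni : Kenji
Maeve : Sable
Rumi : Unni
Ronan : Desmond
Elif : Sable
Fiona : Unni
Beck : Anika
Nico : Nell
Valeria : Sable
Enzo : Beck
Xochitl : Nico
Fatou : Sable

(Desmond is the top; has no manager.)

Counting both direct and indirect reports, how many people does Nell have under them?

2

Nell directly manages Nico. Under Nico: Xochitl (1). That's 2 in total.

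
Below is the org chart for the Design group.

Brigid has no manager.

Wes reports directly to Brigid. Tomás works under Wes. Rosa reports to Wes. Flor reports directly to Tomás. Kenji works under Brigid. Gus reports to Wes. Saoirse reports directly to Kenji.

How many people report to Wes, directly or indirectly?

4

Wes directly manages Tomás, Rosa, Gus. Under Tomás: Flor (1). Rosa has no reports. Gus has no reports. So Wes's organization is 3 direct reports plus everyone under them: 2 + 1 + 1 = 4.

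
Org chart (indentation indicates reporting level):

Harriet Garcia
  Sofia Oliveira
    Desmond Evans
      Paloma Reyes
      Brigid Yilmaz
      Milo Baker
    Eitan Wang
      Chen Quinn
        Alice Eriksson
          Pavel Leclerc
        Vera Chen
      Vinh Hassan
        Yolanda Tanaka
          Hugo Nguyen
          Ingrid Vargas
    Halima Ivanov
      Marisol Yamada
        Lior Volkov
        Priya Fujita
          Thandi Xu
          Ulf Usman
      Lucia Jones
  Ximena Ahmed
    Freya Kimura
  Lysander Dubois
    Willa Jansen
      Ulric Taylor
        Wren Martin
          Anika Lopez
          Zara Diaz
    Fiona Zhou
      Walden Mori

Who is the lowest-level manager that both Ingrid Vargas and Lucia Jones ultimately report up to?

Sofia Oliveira

Ingrid Vargas's chain of managers is Yolanda Tanaka, Vinh Hassan, Eitan Wang, Sofia Oliveira, Harriet Garcia. Lucia Jones's chain of managers is Halima Ivanov, Sofia Oliveira, Harriet Garcia. The first manager that appears in both chains is Sofia Oliveira.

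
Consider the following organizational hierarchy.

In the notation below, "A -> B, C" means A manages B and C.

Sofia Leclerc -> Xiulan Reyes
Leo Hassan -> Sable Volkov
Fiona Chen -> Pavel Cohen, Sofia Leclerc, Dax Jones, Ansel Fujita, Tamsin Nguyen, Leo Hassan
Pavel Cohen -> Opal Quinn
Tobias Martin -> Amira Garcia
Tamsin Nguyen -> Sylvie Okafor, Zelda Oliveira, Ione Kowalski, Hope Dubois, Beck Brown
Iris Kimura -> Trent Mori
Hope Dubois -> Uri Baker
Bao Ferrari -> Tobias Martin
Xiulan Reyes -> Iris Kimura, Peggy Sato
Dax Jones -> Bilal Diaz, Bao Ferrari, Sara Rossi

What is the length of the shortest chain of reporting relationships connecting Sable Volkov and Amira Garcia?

6

Sable Volkov is 2 levels below Fiona Chen, and Amira Garcia is 4 levels below Fiona Chen (their lowest common manager). The shortest path runs up from Sable Volkov to Fiona Chen and back down to Amira Garcia: 2 + 4 = 6 links.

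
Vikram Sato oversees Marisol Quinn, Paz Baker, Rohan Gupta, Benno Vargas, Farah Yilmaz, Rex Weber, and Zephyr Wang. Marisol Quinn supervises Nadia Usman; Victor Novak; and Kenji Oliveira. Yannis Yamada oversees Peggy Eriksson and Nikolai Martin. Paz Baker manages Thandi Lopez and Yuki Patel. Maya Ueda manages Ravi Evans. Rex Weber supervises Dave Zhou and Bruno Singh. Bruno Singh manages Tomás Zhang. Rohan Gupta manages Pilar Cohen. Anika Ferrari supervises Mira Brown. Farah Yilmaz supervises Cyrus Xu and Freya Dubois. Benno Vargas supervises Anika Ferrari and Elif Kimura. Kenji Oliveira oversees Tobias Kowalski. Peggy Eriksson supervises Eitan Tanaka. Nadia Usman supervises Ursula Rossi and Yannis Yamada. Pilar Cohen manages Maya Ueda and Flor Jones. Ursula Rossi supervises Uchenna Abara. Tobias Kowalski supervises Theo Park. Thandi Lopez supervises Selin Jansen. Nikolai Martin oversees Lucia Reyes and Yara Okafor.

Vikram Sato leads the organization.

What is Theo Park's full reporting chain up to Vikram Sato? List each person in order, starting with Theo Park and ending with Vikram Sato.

Theo Park -> Tobias Kowalski -> Kenji Oliveira -> Marisol Quinn -> Vikram Sato

Theo Park reports to Tobias Kowalski. Tobias Kowalski reports to Kenji Oliveira. Kenji Oliveira reports to Marisol Quinn. Marisol Quinn reports to Vikram Sato. Vikram Sato is at the top.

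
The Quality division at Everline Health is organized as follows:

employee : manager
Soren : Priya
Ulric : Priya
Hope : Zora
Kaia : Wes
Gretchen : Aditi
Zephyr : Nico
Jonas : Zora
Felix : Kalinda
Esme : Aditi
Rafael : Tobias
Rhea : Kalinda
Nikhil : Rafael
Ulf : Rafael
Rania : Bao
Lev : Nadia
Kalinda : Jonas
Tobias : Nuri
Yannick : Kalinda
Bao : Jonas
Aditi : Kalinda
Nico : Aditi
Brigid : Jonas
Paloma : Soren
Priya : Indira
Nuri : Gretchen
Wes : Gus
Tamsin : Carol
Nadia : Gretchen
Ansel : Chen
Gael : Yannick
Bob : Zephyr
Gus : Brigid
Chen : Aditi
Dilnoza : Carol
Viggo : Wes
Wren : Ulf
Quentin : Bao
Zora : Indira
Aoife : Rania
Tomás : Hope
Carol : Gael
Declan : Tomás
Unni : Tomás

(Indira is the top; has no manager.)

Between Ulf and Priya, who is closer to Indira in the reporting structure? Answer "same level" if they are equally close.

Priya

Ulf is 9 levels below Indira; Priya is 1. Priya is higher.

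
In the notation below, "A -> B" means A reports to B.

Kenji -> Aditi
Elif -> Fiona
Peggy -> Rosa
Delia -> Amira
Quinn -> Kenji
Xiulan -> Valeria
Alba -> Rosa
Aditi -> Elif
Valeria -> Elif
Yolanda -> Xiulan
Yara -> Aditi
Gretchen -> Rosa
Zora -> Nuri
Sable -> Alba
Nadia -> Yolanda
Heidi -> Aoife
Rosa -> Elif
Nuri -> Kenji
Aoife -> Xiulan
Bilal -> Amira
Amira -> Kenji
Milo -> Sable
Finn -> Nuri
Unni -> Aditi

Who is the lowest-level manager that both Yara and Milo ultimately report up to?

Elif

Yara's chain of managers is Aditi, Elif, Fiona. Milo's chain of managers is Sable, Alba, Rosa, Elif, Fiona. The first manager that appears in both chains is Elif.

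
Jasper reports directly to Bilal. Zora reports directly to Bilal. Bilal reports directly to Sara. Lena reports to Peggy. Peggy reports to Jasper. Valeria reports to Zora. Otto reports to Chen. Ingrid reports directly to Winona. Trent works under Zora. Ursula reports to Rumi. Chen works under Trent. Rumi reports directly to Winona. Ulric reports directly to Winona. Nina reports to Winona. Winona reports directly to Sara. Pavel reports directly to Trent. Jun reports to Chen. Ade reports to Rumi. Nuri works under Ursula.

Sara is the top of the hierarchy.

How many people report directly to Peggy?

1

Peggy directly manages Lena. That is 1 direct report.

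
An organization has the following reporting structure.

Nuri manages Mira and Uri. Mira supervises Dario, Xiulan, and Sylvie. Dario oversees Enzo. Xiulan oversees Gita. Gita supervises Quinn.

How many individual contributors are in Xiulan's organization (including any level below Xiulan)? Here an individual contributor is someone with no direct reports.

1

The only person in Xiulan's organization with no one reporting to them is Quinn. That is 1.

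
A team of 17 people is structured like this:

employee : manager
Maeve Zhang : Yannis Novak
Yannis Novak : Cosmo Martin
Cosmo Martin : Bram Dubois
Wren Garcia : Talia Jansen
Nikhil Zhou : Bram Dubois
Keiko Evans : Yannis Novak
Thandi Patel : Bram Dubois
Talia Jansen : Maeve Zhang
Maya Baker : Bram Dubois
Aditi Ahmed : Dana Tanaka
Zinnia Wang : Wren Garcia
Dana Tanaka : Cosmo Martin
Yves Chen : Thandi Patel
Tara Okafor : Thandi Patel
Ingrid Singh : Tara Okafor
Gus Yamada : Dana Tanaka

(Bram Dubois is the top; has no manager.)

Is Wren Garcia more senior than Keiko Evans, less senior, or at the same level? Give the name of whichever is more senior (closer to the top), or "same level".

Keiko Evans

Wren Garcia is 5 levels below Bram Dubois; Keiko Evans is 3. Keiko Evans is higher.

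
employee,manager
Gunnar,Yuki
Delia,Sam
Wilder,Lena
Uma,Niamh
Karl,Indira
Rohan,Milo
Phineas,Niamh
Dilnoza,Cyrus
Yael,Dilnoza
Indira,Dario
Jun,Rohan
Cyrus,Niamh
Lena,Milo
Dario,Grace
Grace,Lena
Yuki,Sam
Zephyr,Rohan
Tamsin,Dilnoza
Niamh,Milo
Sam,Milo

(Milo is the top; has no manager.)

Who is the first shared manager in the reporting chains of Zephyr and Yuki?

Zephyr's chain of managers is Rohan, Milo. Yuki's chain of managers is Sam, Milo. The first manager that appears in both chains is Milo.

Milo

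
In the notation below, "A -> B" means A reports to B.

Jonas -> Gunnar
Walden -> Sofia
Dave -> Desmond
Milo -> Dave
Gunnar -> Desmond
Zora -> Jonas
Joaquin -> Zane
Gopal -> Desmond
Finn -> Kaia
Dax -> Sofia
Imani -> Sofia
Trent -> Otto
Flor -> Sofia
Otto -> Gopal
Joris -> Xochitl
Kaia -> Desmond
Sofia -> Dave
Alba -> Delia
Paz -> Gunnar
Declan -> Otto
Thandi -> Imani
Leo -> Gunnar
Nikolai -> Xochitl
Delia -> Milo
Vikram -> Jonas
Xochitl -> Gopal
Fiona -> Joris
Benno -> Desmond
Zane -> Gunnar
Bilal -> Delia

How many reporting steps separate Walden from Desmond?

3

Chain from Walden up to Desmond: Walden → Sofia → Dave → Desmond. That is 3 steps up, so Walden is 3 levels below Desmond.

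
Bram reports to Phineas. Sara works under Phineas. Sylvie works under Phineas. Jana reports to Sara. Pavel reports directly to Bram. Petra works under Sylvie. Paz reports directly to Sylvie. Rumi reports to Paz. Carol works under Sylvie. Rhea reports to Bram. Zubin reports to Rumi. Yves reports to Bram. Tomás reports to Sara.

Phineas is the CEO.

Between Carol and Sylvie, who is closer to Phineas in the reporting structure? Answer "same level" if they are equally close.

Sylvie

Carol is 2 levels below Phineas; Sylvie is 1. Sylvie is higher.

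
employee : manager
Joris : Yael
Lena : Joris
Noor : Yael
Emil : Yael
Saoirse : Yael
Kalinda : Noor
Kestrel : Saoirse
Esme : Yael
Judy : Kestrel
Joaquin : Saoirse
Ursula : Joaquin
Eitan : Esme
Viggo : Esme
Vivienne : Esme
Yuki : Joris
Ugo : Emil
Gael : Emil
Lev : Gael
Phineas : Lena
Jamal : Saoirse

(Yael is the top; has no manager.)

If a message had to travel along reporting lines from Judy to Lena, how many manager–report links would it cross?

5

Judy is 3 levels below Yael, and Lena is 2 levels below Yael (their lowest common manager). The shortest path runs up from Judy to Yael and back down to Lena: 3 + 2 = 5 links.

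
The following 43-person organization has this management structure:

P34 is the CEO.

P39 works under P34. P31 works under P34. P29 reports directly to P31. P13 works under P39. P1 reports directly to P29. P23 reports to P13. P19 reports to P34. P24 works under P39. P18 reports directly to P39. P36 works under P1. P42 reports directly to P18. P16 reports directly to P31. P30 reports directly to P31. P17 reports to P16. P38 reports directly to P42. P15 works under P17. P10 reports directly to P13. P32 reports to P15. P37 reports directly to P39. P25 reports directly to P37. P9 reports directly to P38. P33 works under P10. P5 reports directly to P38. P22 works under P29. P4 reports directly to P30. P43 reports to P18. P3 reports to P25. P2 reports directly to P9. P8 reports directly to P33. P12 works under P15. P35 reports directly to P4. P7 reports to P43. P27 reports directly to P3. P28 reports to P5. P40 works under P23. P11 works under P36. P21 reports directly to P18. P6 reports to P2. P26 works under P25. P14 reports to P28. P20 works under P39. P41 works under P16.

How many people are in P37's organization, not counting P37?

4

P37 directly manages P25. Under P25: P26, P3, P27 (3). That's 4 in total.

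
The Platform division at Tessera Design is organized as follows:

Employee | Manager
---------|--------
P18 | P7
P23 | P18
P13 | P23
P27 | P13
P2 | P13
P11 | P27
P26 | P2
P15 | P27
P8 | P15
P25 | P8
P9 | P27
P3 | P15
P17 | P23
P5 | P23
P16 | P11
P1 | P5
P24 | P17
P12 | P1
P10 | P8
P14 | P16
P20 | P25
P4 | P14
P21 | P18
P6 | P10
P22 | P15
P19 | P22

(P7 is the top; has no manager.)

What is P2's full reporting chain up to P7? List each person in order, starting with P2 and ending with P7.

P2 -> P13 -> P23 -> P18 -> P7

P2 reports to P13. P13 reports to P23. P23 reports to P18. P18 reports to P7. P7 is at the top.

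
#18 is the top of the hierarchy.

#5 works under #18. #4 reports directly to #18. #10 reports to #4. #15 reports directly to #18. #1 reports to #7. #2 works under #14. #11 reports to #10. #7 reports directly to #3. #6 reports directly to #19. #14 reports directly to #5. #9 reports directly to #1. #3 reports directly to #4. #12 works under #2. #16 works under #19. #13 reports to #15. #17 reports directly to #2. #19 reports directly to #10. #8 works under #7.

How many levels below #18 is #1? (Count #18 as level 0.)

4

Chain from #1 up to #18: #1 → #7 → #3 → #4 → #18. That is 4 steps up, so #1 is 4 levels below #18.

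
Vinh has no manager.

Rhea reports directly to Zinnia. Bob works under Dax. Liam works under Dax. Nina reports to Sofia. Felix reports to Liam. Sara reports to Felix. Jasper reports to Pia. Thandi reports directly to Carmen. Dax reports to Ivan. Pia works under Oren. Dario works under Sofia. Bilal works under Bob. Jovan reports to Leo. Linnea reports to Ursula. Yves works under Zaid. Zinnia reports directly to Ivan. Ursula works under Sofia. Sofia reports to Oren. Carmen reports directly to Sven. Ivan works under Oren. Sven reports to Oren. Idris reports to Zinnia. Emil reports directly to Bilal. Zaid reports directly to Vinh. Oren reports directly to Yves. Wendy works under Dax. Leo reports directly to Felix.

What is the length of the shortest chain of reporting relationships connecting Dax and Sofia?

Dax is 2 levels below Oren, and Sofia is 1 level below Oren (their lowest common manager). The shortest path runs up from Dax to Oren and back down to Sofia: 2 + 1 = 3 links.

3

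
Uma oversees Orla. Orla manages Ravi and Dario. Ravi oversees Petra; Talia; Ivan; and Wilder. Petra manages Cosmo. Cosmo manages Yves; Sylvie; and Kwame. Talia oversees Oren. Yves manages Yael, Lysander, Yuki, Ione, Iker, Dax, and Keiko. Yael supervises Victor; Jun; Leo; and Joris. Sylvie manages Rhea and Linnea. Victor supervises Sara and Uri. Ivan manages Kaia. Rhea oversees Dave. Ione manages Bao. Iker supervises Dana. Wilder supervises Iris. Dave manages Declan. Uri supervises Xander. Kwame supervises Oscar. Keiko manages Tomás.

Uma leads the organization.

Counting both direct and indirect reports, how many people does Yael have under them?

Yael directly manages Victor, Jun, Leo, Joris. Under Victor: Sara, Uri, Xander (3). Jun has no reports. Leo has no reports. Joris has no reports. So Yael's organization is 4 direct reports plus everyone under them: 4 + 1 + 1 + 1 = 7.

7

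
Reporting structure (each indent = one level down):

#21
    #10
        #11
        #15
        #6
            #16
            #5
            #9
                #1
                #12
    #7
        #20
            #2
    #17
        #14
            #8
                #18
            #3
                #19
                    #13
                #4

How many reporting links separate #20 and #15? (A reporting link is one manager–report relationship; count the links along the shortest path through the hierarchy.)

4

#20 is 2 levels below #21, and #15 is 2 levels below #21 (their lowest common manager). The shortest path runs up from #20 to #21 and back down to #15: 2 + 2 = 4 links.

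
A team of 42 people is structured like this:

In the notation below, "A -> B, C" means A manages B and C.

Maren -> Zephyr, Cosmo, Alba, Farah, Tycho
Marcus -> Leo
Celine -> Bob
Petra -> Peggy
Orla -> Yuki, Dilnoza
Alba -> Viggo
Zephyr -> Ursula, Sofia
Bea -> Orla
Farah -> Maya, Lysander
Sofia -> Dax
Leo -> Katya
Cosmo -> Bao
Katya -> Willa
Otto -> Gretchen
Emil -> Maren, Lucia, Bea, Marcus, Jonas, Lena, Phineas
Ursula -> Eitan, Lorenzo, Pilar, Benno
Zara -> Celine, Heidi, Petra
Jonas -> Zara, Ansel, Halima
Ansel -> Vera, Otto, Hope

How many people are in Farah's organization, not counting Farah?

2

Farah directly manages Maya, Lysander. Maya has no reports. Lysander has no reports. So Farah's organization is 2 direct reports plus everyone under them: 1 + 1 = 2.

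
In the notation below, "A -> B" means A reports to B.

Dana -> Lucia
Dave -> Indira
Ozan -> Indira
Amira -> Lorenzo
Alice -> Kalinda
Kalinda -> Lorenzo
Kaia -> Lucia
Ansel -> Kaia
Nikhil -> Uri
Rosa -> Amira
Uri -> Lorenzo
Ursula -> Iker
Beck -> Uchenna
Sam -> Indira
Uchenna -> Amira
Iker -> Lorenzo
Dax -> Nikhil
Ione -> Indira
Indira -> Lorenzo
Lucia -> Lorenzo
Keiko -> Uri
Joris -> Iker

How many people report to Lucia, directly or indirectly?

Lucia directly manages Kaia, Dana. Under Kaia: Ansel (1). Dana has no reports. So Lucia's organization is 2 direct reports plus everyone under them: 2 + 1 = 3.

3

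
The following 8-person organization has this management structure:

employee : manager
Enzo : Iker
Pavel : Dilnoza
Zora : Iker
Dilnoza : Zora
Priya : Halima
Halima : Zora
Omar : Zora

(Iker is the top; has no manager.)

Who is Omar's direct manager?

Zora

Omar reports directly to Zora.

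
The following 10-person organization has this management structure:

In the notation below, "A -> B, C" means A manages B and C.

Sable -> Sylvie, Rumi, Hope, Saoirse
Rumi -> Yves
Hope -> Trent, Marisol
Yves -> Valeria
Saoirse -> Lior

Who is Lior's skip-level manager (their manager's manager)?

Lior reports to Saoirse, and Saoirse reports to Sable. So Lior's skip-level manager is Sable.

Sable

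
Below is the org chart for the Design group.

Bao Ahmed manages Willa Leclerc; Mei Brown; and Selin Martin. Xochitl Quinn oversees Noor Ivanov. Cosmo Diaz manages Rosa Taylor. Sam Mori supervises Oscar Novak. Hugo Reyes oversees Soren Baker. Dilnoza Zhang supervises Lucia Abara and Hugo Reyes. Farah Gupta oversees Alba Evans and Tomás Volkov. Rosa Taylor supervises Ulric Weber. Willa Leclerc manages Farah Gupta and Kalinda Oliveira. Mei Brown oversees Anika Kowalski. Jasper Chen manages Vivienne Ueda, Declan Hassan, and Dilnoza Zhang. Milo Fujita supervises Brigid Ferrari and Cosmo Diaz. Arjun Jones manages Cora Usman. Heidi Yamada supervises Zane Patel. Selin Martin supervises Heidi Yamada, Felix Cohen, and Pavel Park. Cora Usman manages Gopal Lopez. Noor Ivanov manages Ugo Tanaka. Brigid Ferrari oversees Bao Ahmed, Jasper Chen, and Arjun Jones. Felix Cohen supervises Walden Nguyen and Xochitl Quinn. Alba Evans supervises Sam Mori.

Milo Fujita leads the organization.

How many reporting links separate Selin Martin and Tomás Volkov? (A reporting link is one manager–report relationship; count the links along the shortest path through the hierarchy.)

4

Selin Martin is 1 level below Bao Ahmed, and Tomás Volkov is 3 levels below Bao Ahmed (their lowest common manager). The shortest path runs up from Selin Martin to Bao Ahmed and back down to Tomás Volkov: 1 + 3 = 4 links.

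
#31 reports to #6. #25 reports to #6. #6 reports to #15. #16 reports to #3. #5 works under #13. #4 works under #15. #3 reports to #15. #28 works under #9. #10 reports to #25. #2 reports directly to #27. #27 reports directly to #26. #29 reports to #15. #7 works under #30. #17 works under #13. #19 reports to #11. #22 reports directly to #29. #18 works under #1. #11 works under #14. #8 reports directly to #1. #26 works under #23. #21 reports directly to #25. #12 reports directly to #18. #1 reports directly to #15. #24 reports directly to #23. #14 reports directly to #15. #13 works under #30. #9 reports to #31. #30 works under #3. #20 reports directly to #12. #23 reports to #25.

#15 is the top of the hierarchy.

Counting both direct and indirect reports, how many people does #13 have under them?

#13 directly manages #17, #5. #17 has no reports. #5 has no reports. So #13's organization is 2 direct reports plus everyone under them: 1 + 1 = 2.

2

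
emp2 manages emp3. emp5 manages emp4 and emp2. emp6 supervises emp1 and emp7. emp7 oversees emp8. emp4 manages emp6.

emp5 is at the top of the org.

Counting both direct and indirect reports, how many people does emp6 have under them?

3

emp6 directly manages emp1, emp7. emp1 has no reports. Under emp7: emp8 (1). So emp6's organization is 2 direct reports plus everyone under them: 1 + 2 = 3.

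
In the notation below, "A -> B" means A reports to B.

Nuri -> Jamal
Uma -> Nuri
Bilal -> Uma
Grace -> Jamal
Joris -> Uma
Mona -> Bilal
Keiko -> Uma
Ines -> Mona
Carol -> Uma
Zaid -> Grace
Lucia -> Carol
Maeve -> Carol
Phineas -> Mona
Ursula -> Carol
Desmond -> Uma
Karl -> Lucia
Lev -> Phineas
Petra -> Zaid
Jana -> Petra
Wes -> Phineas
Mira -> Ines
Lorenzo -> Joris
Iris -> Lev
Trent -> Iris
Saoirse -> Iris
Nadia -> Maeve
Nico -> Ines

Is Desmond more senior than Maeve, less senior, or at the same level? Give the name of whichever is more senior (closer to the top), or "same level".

Desmond is 3 levels below Jamal; Maeve is 4. Desmond is higher.

Desmond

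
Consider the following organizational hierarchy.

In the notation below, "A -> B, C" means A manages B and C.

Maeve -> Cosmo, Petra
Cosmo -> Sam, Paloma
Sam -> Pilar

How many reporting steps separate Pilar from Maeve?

3

Chain from Pilar up to Maeve: Pilar → Sam → Cosmo → Maeve. That is 3 steps up, so Pilar is 3 levels below Maeve.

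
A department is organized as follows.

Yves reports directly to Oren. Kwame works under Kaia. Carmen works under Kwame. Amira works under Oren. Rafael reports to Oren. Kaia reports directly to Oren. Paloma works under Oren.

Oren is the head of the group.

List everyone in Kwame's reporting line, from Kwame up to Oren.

Kwame reports to Kaia. Kaia reports to Oren. Oren is at the top.

Kwame -> Kaia -> Oren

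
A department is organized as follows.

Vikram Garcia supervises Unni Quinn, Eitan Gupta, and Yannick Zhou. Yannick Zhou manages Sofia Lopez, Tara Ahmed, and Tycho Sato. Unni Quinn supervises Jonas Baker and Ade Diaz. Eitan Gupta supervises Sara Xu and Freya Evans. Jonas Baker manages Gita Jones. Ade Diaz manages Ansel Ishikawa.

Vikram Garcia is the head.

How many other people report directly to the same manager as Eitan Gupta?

2

Eitan Gupta reports to Vikram Garcia. Vikram Garcia's other direct reports are Yannick Zhou, Unni Quinn — 2 peers.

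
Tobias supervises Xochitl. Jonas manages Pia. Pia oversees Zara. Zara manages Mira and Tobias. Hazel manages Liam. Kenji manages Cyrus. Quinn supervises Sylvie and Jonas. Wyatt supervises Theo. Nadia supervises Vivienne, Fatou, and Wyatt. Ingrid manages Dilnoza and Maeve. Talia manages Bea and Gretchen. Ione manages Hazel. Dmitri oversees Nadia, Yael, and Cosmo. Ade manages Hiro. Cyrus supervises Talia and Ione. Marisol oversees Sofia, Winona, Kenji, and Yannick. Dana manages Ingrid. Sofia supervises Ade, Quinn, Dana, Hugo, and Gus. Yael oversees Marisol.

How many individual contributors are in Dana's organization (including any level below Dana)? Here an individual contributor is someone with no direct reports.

The people in Dana's organization with no one reporting to them are Maeve, Dilnoza. That is 2.

2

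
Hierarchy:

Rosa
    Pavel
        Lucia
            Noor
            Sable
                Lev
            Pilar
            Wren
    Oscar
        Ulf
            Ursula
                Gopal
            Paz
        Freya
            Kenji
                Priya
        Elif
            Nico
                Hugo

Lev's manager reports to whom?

Lev reports to Sable, and Sable reports to Lucia. So Lev's skip-level manager is Lucia.

Lucia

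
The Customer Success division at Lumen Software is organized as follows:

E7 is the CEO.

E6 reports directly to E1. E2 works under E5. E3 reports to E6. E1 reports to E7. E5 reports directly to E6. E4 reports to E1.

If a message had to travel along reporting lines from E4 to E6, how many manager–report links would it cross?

2

E4 is 1 level below E1, and E6 is 1 level below E1 (their lowest common manager). The shortest path runs up from E4 to E1 and back down to E6: 1 + 1 = 2 links.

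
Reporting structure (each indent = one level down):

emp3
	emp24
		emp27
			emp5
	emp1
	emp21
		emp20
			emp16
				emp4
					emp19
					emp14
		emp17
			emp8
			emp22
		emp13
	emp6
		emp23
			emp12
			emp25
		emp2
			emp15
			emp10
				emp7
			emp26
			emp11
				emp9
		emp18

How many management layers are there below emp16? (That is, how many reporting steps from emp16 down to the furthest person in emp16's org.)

The longest chain under emp16 runs emp16 → emp4 → emp14, which is 2 levels below emp16.

2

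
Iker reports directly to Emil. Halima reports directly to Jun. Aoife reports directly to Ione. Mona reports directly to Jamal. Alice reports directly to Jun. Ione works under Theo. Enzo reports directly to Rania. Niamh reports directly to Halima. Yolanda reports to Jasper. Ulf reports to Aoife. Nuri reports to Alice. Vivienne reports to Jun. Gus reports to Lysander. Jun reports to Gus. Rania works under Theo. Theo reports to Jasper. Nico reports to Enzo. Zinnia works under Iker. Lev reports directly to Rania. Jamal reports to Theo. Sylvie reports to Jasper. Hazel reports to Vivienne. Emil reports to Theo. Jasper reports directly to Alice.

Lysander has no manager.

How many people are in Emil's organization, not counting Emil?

2

Emil directly manages Iker. Under Iker: Zinnia (1). That's 2 in total.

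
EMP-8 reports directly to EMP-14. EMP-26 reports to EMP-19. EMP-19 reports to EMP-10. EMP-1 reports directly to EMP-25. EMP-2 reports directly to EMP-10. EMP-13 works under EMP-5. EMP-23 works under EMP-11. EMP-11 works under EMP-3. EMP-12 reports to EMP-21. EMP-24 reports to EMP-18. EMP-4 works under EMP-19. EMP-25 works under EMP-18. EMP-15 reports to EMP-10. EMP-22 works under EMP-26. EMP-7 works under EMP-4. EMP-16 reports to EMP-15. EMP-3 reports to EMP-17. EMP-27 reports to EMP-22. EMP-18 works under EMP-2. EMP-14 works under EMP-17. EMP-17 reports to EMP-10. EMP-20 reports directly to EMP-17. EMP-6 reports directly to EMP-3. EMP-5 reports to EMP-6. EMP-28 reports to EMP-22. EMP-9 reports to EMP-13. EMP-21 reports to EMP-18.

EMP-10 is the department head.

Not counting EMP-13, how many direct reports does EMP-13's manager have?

EMP-13 reports to EMP-5, and EMP-5 has no other direct reports. EMP-13 has 0 peers.

0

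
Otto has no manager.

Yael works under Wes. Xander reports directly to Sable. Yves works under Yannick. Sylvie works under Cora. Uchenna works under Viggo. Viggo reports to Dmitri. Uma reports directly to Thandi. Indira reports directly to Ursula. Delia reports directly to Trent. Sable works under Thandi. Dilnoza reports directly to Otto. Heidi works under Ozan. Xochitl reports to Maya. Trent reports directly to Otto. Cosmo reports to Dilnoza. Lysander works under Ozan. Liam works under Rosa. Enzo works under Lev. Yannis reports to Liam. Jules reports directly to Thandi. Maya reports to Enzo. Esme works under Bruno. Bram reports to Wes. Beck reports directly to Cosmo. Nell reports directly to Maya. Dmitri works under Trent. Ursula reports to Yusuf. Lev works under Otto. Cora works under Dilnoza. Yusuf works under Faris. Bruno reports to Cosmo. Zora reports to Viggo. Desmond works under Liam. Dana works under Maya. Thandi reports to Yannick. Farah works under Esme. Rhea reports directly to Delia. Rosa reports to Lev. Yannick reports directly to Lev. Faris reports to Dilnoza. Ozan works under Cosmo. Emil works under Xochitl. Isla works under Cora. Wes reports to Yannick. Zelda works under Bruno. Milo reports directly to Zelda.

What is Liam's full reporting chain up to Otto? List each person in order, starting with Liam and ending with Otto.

Liam -> Rosa -> Lev -> Otto

Liam reports to Rosa. Rosa reports to Lev. Lev reports to Otto. Otto is at the top.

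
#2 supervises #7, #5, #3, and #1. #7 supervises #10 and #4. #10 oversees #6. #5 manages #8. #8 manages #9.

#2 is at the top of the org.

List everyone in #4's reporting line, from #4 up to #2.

#4 reports to #7. #7 reports to #2. #2 is at the top.

#4 -> #7 -> #2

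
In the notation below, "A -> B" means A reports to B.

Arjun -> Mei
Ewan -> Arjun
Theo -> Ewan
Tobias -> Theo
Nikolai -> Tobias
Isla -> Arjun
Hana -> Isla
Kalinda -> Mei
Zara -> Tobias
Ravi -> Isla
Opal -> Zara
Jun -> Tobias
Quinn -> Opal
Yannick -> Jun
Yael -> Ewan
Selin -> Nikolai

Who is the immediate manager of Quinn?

Opal

Quinn reports directly to Opal.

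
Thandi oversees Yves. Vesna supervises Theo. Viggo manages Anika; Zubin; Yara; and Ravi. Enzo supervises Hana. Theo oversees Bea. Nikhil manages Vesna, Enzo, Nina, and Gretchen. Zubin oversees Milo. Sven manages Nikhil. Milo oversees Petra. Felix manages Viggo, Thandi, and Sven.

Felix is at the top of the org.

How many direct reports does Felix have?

3

Felix directly manages Viggo, Sven, Thandi. That is 3 direct reports.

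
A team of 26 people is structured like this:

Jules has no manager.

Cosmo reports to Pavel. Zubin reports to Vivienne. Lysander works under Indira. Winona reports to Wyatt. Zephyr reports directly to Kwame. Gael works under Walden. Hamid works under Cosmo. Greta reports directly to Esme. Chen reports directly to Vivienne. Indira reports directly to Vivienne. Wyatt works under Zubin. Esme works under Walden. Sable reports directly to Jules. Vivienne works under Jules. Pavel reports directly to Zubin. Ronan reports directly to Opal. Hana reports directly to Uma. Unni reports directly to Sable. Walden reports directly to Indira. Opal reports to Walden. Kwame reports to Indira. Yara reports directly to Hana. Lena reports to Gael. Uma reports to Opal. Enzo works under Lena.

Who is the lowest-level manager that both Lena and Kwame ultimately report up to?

Lena's chain of managers is Gael, Walden, Indira, Vivienne, Jules. Kwame's chain of managers is Indira, Vivienne, Jules. The first manager that appears in both chains is Indira.

Indira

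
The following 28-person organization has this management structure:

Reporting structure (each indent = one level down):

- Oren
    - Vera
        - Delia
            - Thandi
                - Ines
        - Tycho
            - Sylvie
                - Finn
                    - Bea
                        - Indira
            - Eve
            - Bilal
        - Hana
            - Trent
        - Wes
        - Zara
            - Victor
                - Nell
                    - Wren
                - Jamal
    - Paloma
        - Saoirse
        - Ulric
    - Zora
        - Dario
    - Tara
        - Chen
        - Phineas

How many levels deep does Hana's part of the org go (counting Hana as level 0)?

1

The longest chain under Hana runs Hana → Trent, which is 1 level below Hana.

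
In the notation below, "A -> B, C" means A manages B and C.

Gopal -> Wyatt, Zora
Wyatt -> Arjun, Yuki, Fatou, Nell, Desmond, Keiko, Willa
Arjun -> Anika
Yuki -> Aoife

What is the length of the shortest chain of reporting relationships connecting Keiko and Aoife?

3

Keiko is 1 level below Wyatt, and Aoife is 2 levels below Wyatt (their lowest common manager). The shortest path runs up from Keiko to Wyatt and back down to Aoife: 1 + 2 = 3 links.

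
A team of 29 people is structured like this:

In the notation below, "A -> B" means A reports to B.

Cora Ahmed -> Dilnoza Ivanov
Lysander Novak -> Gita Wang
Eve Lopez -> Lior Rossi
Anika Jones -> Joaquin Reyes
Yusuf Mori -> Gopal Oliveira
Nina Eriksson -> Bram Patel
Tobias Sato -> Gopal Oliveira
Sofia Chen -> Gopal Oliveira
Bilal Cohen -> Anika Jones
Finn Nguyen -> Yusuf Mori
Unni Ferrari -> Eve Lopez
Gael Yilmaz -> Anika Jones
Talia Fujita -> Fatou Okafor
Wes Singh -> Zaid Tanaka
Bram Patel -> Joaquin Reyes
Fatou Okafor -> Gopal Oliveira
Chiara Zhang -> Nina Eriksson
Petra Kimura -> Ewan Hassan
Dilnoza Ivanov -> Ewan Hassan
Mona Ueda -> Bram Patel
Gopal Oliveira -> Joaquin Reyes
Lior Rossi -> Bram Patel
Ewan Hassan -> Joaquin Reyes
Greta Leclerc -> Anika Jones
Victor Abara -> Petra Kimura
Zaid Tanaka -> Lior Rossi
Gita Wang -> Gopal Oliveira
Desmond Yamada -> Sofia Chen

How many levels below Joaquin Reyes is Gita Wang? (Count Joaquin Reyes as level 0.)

2

Chain from Gita Wang up to Joaquin Reyes: Gita Wang → Gopal Oliveira → Joaquin Reyes. That is 2 steps up, so Gita Wang is 2 levels below Joaquin Reyes.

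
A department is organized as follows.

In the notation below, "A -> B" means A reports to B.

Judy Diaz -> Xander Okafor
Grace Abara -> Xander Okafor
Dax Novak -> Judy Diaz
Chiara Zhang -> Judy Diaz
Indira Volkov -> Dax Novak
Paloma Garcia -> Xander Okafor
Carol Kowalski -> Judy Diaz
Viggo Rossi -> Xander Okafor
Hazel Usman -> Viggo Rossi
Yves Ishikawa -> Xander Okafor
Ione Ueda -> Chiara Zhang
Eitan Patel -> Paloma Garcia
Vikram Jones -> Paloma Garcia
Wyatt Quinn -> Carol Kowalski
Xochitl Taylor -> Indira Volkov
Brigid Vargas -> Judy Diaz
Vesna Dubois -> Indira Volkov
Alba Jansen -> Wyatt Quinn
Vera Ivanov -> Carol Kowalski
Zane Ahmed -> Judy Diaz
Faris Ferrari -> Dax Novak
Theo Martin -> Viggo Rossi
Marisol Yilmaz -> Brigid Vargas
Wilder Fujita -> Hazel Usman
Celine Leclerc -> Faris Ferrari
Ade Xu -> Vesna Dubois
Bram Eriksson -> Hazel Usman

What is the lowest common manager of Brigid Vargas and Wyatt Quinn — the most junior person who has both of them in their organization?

Judy Diaz

Brigid Vargas's chain of managers is Judy Diaz, Xander Okafor. Wyatt Quinn's chain of managers is Carol Kowalski, Judy Diaz, Xander Okafor. The first manager that appears in both chains is Judy Diaz.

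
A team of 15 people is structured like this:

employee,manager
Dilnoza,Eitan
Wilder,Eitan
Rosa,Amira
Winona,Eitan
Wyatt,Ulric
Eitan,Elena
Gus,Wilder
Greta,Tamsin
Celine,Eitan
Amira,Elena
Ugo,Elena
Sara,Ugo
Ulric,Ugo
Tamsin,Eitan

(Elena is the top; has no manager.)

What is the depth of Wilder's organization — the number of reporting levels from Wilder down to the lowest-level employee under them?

The longest chain under Wilder runs Wilder → Gus, which is 1 level below Wilder.

1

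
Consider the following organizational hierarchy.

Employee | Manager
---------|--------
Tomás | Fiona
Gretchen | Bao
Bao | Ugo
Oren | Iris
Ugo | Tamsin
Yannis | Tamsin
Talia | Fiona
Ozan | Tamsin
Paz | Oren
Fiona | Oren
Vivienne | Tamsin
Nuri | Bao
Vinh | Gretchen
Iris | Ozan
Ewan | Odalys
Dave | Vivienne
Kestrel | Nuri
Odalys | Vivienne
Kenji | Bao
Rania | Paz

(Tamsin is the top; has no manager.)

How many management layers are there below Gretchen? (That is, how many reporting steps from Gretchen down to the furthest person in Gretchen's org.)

1

The longest chain under Gretchen runs Gretchen → Vinh, which is 1 level below Gretchen.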